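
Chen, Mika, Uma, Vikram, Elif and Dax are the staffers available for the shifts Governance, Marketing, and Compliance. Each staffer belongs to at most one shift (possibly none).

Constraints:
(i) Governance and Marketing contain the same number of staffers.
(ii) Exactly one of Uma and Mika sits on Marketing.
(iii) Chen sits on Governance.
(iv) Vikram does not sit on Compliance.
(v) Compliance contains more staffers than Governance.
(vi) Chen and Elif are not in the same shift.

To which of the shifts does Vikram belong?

Vikram: none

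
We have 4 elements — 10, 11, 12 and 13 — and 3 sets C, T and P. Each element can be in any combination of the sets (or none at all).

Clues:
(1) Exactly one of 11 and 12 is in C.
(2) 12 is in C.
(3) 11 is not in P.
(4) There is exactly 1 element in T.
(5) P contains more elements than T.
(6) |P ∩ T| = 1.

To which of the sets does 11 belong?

From (2): 12 ∈ C.
From (3): 11 ∉ P.
(1) (exactly one): 11 ∉ C.
Suppose 11 ∈ T: no assignment then satisfies all the clues, so 11 ∉ T.

11: none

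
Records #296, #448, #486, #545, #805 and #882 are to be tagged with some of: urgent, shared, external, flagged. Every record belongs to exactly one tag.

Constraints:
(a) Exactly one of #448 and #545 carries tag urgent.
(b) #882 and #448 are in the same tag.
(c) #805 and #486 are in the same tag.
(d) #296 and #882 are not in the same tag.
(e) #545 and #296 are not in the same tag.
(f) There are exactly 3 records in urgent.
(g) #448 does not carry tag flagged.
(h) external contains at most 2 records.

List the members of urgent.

urgent = {#486, #545, #805}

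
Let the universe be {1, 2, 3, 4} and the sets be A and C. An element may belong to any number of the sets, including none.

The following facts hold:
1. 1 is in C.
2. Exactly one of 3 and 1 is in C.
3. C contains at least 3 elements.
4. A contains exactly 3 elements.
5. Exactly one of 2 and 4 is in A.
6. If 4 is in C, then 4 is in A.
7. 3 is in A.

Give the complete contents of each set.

A = {1, 3, 4}; C = {1, 2, 4}

From (1): 1 ∈ C.
From (7): 3 ∈ A.
(2) (exactly one): 3 ∉ C.
(3): only 3 candidates remain for C, so all are in.
(6): 4 ∈ A.
(5) (exactly one): 2 ∉ A.
(4): only 3 candidates remain for A, so all are in.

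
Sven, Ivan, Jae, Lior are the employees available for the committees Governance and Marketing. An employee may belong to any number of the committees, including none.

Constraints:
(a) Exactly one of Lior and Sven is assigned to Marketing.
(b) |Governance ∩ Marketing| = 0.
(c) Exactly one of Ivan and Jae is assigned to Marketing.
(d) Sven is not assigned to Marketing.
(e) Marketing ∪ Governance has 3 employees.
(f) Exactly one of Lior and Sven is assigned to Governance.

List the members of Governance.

Governance = {Sven}

From (d): Sven ∉ Marketing.
(a) (exactly one): Lior ∈ Marketing.
Suppose Sven ∉ Governance: no assignment then satisfies all the clues, so Sven ∈ Governance.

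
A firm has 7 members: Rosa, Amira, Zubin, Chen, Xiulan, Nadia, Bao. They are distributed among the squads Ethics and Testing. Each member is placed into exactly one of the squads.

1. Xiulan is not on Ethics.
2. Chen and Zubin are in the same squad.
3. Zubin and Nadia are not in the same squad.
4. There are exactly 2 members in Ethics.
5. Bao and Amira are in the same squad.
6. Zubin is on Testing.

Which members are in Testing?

Testing = {Amira, Bao, Chen, Xiulan, Zubin}

From (1): Xiulan ∉ Ethics.
From (6): Zubin ∈ Testing.
(2): Chen matches Zubin: Chen ∉ Ethics.
(2): Chen matches Zubin: Chen ∈ Testing.
(3): Nadia ∉ Testing.
Only one squad left: Xiulan ∈ Testing.
Only one squad left: Nadia ∈ Ethics.
Suppose Rosa ∈ Testing: no assignment then satisfies all the clues, so Rosa ∉ Testing.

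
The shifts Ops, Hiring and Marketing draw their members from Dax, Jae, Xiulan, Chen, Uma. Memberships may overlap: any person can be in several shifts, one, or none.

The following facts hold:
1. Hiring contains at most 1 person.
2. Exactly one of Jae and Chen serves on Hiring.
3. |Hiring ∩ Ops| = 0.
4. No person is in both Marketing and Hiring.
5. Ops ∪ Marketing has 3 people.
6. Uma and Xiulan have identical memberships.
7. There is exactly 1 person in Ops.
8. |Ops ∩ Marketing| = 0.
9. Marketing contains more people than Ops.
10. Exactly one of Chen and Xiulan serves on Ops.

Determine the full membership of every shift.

Ops = {Chen}; Hiring = {Jae}; Marketing = {Uma, Xiulan}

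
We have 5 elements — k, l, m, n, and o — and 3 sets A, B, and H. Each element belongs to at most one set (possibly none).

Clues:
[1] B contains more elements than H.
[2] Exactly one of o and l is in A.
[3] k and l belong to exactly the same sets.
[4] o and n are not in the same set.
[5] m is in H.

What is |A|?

1

From (5): m ∈ H.
Suppose k ∈ A: no assignment then satisfies all the clues, so k ∉ A.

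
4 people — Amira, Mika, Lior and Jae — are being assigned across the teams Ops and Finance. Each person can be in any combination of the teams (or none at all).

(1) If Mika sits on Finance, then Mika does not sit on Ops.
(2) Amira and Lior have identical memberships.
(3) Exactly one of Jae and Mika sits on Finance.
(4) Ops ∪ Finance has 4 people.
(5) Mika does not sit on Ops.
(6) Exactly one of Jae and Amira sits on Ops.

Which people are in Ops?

Ops = {Jae}

From (5): Mika ∉ Ops.
Suppose Amira ∈ Ops: no assignment then satisfies all the clues, so Amira ∉ Ops.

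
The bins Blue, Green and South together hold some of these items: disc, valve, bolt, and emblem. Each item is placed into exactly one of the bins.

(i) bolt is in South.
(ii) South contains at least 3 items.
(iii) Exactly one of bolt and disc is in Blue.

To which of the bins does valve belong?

valve: South

From (i): bolt ∈ South.
(iii) (exactly one): disc ∈ Blue.
(ii): only 3 candidates remain for South, so all are in.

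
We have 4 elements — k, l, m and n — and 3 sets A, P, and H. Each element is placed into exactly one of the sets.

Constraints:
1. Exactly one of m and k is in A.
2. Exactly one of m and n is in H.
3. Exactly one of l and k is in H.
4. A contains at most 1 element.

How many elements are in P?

1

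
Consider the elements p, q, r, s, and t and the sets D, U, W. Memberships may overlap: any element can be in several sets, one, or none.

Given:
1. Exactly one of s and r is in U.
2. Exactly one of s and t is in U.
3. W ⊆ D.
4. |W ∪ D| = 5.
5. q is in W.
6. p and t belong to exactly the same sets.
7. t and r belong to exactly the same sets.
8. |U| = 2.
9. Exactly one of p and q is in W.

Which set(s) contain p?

p: D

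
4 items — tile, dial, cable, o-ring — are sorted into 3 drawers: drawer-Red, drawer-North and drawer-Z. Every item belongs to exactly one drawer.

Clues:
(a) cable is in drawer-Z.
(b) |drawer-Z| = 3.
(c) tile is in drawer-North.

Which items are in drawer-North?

drawer-North = {tile}

From (a): cable ∈ drawer-Z.
From (c): tile ∈ drawer-North.
(b): only 3 candidates remain for drawer-Z, so all are in.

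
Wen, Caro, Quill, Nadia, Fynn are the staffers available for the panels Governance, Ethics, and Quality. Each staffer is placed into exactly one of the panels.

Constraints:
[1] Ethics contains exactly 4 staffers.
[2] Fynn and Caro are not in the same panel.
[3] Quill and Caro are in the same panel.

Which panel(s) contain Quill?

Quill: Ethics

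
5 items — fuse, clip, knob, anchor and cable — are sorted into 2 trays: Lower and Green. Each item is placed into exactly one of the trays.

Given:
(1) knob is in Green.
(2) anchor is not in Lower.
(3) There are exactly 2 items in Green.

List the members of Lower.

Lower = {cable, clip, fuse}

From (1): knob ∈ Green.
From (2): anchor ∉ Lower.
Only one tray left: anchor ∈ Green.
(3): Green already has 2, so the rest are out.
Only one tray left: fuse ∈ Lower.
Only one tray left: clip ∈ Lower.
Only one tray left: cable ∈ Lower.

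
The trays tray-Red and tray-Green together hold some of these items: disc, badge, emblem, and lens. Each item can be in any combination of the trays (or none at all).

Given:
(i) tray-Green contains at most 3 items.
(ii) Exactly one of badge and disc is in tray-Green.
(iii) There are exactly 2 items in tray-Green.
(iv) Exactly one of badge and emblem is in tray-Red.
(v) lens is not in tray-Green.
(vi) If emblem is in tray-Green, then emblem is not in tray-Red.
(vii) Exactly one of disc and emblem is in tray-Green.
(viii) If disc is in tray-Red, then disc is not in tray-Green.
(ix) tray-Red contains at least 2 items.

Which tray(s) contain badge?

badge: tray-Green, tray-Red

From (v): lens ∉ tray-Green.
Suppose badge ∉ tray-Red: no assignment then satisfies all the clues, so badge ∈ tray-Red.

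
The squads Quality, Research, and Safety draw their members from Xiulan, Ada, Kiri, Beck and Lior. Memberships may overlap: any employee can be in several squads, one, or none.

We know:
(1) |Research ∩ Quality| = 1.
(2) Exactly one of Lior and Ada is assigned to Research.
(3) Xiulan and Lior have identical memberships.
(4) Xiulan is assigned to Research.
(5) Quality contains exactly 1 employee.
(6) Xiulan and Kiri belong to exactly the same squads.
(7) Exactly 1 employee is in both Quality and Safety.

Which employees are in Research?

From (4): Xiulan ∈ Research.
(3): Lior matches Xiulan: Lior ∈ Research.
(6): Kiri matches Xiulan: Kiri ∈ Research.
(2) (exactly one): Ada ∉ Research.
Suppose Beck ∉ Research: no assignment then satisfies all the clues, so Beck ∈ Research.

Research = {Beck, Kiri, Lior, Xiulan}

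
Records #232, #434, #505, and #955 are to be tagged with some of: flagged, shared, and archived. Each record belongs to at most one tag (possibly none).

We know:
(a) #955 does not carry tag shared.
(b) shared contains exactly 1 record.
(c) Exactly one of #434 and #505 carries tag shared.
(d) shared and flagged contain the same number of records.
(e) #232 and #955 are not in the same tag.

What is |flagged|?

1

From (a): #955 ∉ shared.
Suppose #232 ∈ shared: no assignment then satisfies all the clues, so #232 ∉ shared.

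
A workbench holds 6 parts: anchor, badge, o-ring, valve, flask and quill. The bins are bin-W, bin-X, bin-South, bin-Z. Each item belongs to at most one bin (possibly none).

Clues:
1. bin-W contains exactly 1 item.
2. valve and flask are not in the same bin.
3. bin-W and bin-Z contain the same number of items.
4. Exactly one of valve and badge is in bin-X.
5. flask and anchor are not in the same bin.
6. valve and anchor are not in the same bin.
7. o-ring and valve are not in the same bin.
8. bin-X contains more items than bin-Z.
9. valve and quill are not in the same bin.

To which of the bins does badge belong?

badge: bin-X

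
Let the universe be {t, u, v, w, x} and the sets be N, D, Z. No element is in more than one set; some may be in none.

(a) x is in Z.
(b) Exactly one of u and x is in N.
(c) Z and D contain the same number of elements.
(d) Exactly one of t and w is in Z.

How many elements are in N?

From (a): x ∈ Z.
(b) (exactly one): u ∈ N.
Suppose t ∈ N: no assignment then satisfies all the clues, so t ∉ N.

1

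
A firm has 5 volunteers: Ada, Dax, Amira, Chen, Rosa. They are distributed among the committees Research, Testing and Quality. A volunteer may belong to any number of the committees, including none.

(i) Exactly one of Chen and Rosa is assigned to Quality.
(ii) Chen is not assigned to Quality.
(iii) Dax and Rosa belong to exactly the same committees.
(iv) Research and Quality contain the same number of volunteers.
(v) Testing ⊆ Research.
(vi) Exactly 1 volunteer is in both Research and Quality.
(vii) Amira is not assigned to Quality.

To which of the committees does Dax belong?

Dax: Quality

From (ii): Chen ∉ Quality.
From (vii): Amira ∉ Quality.
(i) (exactly one): Rosa ∈ Quality.
(iii): Dax matches Rosa: Dax ∈ Quality.
Suppose Dax ∈ Research: no assignment then satisfies all the clues, so Dax ∉ Research.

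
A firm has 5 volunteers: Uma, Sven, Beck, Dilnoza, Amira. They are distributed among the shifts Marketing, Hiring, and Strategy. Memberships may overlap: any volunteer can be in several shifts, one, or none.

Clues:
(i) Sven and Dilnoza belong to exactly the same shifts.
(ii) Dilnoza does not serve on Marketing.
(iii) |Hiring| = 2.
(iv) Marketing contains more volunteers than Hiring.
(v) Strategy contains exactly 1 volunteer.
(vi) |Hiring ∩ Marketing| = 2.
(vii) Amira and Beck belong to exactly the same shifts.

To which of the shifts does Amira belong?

Amira: Hiring, Marketing

From (ii): Dilnoza ∉ Marketing.
(i): Sven matches Dilnoza: Sven ∉ Marketing.
Suppose Amira ∉ Marketing: no assignment then satisfies all the clues, so Amira ∈ Marketing.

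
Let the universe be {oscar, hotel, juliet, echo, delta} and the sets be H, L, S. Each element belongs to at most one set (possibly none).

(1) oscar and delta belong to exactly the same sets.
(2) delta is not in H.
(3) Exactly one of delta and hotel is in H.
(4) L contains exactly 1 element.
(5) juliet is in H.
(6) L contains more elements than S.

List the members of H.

H = {hotel, juliet}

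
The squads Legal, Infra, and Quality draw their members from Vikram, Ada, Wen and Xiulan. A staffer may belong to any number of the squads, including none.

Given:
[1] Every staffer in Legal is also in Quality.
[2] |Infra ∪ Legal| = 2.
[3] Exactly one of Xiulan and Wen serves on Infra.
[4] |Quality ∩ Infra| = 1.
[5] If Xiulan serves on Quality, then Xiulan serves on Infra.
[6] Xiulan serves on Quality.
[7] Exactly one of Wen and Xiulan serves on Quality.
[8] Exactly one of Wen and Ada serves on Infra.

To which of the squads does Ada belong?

Ada: Infra

From (6): Xiulan ∈ Quality.
(5): Xiulan ∈ Infra.
(7) (exactly one): Wen ∉ Quality.
(1) contrapositive: Wen ∉ Legal.
(3) (exactly one): Wen ∉ Infra.
(8) (exactly one): Ada ∈ Infra.
Suppose Ada ∈ Legal: no assignment then satisfies all the clues, so Ada ∉ Legal.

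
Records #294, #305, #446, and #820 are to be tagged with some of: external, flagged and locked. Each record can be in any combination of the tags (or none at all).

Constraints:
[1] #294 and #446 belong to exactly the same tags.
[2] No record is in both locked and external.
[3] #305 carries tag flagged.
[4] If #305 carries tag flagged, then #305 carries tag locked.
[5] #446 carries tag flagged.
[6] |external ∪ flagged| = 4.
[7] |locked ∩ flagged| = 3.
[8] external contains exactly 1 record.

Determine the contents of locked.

locked = {#294, #305, #446}

From (3): #305 ∈ flagged.
From (5): #446 ∈ flagged.
(1): #294 matches #446: #294 ∈ flagged.
(4): #305 ∈ locked.
(2) (disjoint): #305 ∉ external.
Suppose #294 ∉ locked: no assignment then satisfies all the clues, so #294 ∈ locked.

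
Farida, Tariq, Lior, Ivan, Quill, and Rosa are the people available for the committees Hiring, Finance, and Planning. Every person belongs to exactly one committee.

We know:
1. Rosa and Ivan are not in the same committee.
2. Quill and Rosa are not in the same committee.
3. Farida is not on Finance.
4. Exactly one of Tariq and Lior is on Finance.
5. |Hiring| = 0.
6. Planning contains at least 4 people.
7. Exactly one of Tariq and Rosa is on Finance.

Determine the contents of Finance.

Finance = {Lior, Rosa}

From (3): Farida ∉ Finance.
(5): Hiring already has 0, so the rest are out.
Only one committee left: Farida ∈ Planning.
Suppose Tariq ∈ Finance: no assignment then satisfies all the clues, so Tariq ∉ Finance.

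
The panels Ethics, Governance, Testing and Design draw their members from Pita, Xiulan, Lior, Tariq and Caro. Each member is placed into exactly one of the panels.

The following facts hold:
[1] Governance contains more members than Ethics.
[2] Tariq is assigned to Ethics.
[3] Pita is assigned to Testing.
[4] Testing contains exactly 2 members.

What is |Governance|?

2

From (2): Tariq ∈ Ethics.
From (3): Pita ∈ Testing.
Suppose Xiulan ∈ Ethics: no assignment then satisfies all the clues, so Xiulan ∉ Ethics.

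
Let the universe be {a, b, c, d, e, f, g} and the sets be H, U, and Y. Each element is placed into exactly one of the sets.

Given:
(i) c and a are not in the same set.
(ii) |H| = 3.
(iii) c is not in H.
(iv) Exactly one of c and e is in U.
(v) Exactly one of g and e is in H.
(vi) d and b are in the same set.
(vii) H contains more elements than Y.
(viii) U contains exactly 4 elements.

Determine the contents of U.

U = {b, c, d, g}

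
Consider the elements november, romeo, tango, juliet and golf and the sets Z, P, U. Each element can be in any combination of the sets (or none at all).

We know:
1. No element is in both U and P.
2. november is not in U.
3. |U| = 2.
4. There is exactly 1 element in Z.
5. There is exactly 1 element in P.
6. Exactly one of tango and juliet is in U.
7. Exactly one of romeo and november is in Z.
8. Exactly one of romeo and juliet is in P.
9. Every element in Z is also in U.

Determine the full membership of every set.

Z = {romeo}; P = {juliet}; U = {romeo, tango}

From (2): november ∉ U.
(9) contrapositive: november ∉ Z.
(7) (exactly one): romeo ∈ Z.
(9) with romeo ∈ Z: romeo ∈ U.
(1) (disjoint): romeo ∉ P.
(4): Z already has 1, so the rest are out.
(8) (exactly one): juliet ∈ P.
(1) (disjoint): juliet ∉ U.
(5): P already has 1, so the rest are out.
(6) (exactly one): tango ∈ U.
(3): U already has 2, so the rest are out.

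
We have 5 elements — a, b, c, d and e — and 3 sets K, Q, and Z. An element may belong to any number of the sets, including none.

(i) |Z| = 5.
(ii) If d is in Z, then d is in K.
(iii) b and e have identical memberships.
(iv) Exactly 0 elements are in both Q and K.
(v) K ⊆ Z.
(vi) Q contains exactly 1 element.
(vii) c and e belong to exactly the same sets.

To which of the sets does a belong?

a: Q, Z

(i): only 5 candidates remain for Z, so all are in.
(ii): d ∈ K.
Suppose a ∈ K: no assignment then satisfies all the clues, so a ∉ K.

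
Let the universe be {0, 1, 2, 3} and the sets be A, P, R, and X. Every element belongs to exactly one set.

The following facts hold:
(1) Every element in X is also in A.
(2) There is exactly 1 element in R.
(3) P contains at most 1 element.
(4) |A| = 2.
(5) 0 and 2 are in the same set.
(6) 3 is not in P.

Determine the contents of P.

P = {1}

From (6): 3 ∉ P.
Suppose 0 ∈ P: no assignment then satisfies all the clues, so 0 ∉ P.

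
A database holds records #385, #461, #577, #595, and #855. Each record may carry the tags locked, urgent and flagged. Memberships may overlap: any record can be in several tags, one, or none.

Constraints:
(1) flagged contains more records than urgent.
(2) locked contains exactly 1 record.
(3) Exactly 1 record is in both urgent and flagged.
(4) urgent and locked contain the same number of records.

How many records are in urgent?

1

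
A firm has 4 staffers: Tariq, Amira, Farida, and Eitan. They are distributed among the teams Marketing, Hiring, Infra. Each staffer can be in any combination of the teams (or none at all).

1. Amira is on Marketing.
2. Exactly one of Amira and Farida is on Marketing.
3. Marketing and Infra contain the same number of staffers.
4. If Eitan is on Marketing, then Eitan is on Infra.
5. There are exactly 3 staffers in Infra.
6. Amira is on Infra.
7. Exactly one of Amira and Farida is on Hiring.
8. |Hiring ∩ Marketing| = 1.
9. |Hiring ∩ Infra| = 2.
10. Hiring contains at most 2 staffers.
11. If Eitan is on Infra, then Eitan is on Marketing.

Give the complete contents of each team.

Marketing = {Amira, Eitan, Tariq}; Hiring = {Eitan, Farida}; Infra = {Amira, Eitan, Farida}

From (1): Amira ∈ Marketing.
From (6): Amira ∈ Infra.
(2) (exactly one): Farida ∉ Marketing.
Suppose Tariq ∉ Marketing: no assignment then satisfies all the clues, so Tariq ∈ Marketing.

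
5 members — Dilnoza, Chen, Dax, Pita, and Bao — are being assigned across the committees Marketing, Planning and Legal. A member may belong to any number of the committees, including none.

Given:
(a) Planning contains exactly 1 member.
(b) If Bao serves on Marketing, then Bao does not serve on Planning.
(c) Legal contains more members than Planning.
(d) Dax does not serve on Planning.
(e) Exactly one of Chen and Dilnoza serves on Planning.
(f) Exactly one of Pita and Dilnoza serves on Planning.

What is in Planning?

Planning = {Dilnoza}

From (d): Dax ∉ Planning.
Suppose Dilnoza ∉ Planning: no assignment then satisfies all the clues, so Dilnoza ∈ Planning.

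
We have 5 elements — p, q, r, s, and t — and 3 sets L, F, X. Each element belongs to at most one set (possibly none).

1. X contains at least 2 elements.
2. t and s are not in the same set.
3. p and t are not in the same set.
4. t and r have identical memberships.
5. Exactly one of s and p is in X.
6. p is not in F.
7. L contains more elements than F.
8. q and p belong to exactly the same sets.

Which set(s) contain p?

p: X

From (6): p ∉ F.
(8): q matches p: q ∉ F.
Suppose p ∈ L: no assignment then satisfies all the clues, so p ∉ L.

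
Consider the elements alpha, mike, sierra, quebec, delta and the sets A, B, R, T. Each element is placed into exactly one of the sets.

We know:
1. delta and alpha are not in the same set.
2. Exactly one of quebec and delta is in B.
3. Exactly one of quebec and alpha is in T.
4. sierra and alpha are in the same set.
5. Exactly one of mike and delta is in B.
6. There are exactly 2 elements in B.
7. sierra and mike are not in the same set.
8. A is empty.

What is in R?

R = {delta}

(8): A already has 0, so the rest are out.
Suppose alpha ∈ R: no assignment then satisfies all the clues, so alpha ∉ R.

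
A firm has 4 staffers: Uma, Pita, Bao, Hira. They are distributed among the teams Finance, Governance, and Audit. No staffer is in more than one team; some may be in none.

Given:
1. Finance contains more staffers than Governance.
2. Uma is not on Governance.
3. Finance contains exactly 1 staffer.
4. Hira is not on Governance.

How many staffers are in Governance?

0

From (2): Uma ∉ Governance.
From (4): Hira ∉ Governance.
Suppose Pita ∈ Governance: no assignment then satisfies all the clues, so Pita ∉ Governance.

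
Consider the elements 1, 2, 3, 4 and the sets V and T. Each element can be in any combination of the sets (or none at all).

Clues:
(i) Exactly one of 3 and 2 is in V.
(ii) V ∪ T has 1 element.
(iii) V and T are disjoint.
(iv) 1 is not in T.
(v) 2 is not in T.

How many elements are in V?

1

From (iv): 1 ∉ T.
From (v): 2 ∉ T.
Suppose 1 ∈ V: no assignment then satisfies all the clues, so 1 ∉ V.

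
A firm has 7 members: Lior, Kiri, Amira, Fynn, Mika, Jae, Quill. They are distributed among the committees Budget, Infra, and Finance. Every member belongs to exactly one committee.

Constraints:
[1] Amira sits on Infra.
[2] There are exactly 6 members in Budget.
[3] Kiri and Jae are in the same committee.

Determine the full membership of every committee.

Budget = {Fynn, Jae, Kiri, Lior, Mika, Quill}; Infra = {Amira}; Finance = {}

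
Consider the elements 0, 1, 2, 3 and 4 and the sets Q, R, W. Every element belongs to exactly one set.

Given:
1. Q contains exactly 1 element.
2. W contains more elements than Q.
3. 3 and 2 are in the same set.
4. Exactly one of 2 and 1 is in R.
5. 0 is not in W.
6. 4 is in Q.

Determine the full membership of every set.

Q = {4}; R = {0, 1}; W = {2, 3}

From (5): 0 ∉ W.
From (6): 4 ∈ Q.
(1): Q already has 1, so the rest are out.
Only one set left: 0 ∈ R.
Suppose 1 ∉ R: no assignment then satisfies all the clues, so 1 ∈ R.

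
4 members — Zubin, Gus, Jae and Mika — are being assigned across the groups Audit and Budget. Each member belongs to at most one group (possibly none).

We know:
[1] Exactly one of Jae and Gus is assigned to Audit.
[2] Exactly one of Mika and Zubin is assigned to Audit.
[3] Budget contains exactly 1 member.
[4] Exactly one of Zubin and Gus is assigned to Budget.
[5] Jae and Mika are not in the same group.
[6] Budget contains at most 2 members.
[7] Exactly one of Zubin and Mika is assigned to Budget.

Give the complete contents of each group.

Audit = {Gus, Mika}; Budget = {Zubin}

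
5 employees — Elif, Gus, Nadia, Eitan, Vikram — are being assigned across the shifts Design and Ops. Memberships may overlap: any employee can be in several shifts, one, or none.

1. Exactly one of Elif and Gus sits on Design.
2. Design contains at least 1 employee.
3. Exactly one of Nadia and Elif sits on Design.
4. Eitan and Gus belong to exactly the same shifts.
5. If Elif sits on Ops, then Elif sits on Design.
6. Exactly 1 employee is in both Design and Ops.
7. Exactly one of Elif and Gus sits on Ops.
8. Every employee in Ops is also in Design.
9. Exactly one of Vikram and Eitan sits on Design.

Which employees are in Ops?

Ops = {Elif}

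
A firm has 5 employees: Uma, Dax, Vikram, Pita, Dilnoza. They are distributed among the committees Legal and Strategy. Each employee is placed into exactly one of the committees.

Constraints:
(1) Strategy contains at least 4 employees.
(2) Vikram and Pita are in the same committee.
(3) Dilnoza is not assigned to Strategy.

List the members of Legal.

Legal = {Dilnoza}

From (3): Dilnoza ∉ Strategy.
(1): only 4 candidates remain for Strategy, so all are in.
Only one committee left: Dilnoza ∈ Legal.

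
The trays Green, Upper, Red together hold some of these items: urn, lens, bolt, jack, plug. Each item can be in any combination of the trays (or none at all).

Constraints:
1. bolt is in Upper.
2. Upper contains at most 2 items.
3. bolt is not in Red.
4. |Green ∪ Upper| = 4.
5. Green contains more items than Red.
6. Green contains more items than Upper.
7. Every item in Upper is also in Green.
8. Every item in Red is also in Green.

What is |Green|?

4

From (1): bolt ∈ Upper.
From (3): bolt ∉ Red.
(7) with bolt ∈ Upper: bolt ∈ Green.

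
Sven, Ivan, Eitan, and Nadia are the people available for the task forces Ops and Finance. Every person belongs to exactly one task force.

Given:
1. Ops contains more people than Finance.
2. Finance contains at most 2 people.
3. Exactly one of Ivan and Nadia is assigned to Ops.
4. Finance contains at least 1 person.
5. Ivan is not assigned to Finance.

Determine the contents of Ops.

From (5): Ivan ∉ Finance.
Only one task force left: Ivan ∈ Ops.
(3) (exactly one): Nadia ∉ Ops.
Only one task force left: Nadia ∈ Finance.
Suppose Sven ∉ Ops: no assignment then satisfies all the clues, so Sven ∈ Ops.

Ops = {Eitan, Ivan, Sven}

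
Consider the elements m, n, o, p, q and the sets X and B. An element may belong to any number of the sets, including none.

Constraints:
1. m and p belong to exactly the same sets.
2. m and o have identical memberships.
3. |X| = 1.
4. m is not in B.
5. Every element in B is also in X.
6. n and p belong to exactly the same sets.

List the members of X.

X = {q}

From (4): m ∉ B.
(1): p matches m: p ∉ B.
(2): o matches m: o ∉ B.
(6): n matches p: n ∉ B.
Suppose m ∈ X: no assignment then satisfies all the clues, so m ∉ X.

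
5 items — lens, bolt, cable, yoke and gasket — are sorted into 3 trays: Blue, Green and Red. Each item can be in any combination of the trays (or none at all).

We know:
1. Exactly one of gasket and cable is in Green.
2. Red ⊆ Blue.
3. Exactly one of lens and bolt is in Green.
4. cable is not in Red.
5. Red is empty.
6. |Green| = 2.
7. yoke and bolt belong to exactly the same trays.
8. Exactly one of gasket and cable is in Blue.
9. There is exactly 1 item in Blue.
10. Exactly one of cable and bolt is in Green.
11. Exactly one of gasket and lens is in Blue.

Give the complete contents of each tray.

Blue = {gasket}; Green = {cable, lens}; Red = {}

From (4): cable ∉ Red.
(5): Red already has 0, so the rest are out.
Suppose lens ∈ Blue: no assignment then satisfies all the clues, so lens ∉ Blue.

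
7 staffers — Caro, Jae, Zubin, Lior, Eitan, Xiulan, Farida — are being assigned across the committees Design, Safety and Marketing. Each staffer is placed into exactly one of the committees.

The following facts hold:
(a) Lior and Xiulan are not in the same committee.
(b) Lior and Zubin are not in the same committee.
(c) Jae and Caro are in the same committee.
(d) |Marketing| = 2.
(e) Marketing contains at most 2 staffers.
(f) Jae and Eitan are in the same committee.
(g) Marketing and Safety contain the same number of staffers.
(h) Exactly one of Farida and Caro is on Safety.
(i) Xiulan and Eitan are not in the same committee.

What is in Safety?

Safety = {Farida, Lior}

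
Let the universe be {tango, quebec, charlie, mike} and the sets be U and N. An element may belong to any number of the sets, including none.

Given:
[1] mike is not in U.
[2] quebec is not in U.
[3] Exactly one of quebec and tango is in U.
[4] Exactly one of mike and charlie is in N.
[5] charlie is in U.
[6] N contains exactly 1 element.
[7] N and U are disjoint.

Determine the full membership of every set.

U = {charlie, tango}; N = {mike}

From (1): mike ∉ U.
From (2): quebec ∉ U.
From (5): charlie ∈ U.
(3) (exactly one): tango ∈ U.
(7) (disjoint): tango ∉ N.
(7) (disjoint): charlie ∉ N.
(4) (exactly one): mike ∈ N.
(6): N already has 1, so the rest are out.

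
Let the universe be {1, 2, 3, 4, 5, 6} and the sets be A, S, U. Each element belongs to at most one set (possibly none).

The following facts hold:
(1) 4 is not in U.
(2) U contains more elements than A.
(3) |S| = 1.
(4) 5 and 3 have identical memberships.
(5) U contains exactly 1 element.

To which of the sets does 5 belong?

5: none

From (1): 4 ∉ U.
Suppose 5 ∈ A: no assignment then satisfies all the clues, so 5 ∉ A.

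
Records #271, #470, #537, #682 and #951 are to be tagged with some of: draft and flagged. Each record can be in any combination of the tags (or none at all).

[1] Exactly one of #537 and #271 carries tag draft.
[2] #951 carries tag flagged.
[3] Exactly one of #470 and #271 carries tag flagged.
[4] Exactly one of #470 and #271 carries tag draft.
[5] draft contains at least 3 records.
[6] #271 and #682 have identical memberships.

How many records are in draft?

3

From (2): #951 ∈ flagged.
Suppose #951 ∉ draft: no assignment then satisfies all the clues, so #951 ∈ draft.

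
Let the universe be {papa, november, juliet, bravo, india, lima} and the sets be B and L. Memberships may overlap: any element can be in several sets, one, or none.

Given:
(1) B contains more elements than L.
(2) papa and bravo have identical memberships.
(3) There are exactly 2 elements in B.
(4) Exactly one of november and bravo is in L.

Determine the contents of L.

L = {november}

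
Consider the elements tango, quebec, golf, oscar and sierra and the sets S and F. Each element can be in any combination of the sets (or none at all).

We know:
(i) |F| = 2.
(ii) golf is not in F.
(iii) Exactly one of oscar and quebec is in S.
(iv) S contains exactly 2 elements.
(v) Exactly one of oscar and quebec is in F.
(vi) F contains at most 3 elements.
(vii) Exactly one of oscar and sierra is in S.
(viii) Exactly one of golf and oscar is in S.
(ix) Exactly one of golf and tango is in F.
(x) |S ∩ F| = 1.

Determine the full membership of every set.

From (ii): golf ∉ F.
(ix) (exactly one): tango ∈ F.
Suppose tango ∉ S: no assignment then satisfies all the clues, so tango ∈ S.

S = {oscar, tango}; F = {quebec, tango}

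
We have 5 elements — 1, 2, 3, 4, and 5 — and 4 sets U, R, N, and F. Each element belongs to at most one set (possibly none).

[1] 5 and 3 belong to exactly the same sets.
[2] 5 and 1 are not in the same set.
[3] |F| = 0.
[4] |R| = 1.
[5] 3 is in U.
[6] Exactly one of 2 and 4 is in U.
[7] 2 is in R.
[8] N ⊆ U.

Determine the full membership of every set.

From (5): 3 ∈ U.
From (7): 2 ∈ R.
(1): 5 matches 3: 5 ∈ U.
(2): 1 ∉ U.
(3): F already has 0, so the rest are out.
(4): R already has 1, so the rest are out.
(6) (exactly one): 4 ∈ U.
(8) contrapositive: 1 ∉ N.

U = {3, 4, 5}; R = {2}; N = {}; F = {}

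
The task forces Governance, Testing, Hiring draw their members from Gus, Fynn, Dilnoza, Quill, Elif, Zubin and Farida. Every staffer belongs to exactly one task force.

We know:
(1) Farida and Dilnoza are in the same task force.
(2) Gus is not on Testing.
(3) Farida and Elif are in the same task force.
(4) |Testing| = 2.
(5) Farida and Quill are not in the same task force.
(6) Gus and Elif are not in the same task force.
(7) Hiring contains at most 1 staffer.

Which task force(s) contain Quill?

Quill: Testing

From (2): Gus ∉ Testing.
Suppose Quill ∈ Governance: no assignment then satisfies all the clues, so Quill ∉ Governance.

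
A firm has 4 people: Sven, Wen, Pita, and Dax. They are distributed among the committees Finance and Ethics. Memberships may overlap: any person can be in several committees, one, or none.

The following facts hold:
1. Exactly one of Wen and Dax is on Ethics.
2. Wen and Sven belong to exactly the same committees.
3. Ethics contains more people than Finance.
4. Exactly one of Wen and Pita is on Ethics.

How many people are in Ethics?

2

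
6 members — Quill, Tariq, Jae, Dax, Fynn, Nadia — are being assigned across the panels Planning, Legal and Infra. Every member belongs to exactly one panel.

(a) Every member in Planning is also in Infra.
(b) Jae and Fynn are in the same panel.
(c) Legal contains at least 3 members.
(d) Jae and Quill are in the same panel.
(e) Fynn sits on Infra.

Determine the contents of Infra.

Infra = {Fynn, Jae, Quill}

From (e): Fynn ∈ Infra.
(b): Jae matches Fynn: Jae ∉ Planning.
(b): Jae matches Fynn: Jae ∉ Legal.
(b): Jae matches Fynn: Jae ∈ Infra.
(d): Quill matches Jae: Quill ∉ Planning.
(d): Quill matches Jae: Quill ∉ Legal.
(d): Quill matches Jae: Quill ∈ Infra.
(c): only 3 candidates remain for Legal, so all are in.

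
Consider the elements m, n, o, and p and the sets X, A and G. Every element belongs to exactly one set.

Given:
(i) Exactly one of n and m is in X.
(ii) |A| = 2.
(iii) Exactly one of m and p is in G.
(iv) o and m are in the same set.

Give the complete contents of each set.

X = {n}; A = {m, o}; G = {p}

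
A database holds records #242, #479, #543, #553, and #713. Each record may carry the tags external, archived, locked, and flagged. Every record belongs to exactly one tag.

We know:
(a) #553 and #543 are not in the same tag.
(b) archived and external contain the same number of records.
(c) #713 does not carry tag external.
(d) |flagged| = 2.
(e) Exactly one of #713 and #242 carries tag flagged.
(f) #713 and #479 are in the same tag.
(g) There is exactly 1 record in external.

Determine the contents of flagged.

flagged = {#479, #713}

From (c): #713 ∉ external.
(f): #479 matches #713: #479 ∉ external.
Suppose #242 ∈ flagged: no assignment then satisfies all the clues, so #242 ∉ flagged.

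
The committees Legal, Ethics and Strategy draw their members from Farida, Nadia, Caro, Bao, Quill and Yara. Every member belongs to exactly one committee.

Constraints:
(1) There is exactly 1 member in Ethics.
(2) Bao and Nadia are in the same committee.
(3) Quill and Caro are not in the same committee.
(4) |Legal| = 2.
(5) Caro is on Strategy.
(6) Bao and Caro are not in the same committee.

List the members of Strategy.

Strategy = {Caro, Farida, Yara}

From (5): Caro ∈ Strategy.
(3): Quill ∉ Strategy.
(6): Bao ∉ Strategy.
(2): Nadia matches Bao: Nadia ∉ Strategy.
Suppose Farida ∉ Strategy: no assignment then satisfies all the clues, so Farida ∈ Strategy.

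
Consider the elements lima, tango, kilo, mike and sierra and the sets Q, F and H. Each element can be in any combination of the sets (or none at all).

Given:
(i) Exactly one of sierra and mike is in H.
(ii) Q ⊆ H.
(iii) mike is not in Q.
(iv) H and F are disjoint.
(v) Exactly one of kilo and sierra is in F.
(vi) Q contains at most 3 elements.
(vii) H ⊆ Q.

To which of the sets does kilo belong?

From (iii): mike ∉ Q.
(vii) contrapositive: mike ∉ H.
(i) (exactly one): sierra ∈ H.
(iv) (disjoint): sierra ∉ F.
(v) (exactly one): kilo ∈ F.
(vii) with sierra ∈ H: sierra ∈ Q.
(iv) (disjoint): kilo ∉ H.
(ii) contrapositive: kilo ∉ Q.

kilo: F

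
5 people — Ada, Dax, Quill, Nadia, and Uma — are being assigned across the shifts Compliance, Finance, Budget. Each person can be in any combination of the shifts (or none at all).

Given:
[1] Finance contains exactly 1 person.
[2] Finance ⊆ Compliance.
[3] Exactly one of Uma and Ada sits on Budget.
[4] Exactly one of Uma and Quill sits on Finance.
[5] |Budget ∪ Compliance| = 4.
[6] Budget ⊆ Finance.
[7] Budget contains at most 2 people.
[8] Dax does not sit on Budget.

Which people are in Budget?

Budget = {Uma}

From (8): Dax ∉ Budget.
Suppose Ada ∈ Budget: no assignment then satisfies all the clues, so Ada ∉ Budget.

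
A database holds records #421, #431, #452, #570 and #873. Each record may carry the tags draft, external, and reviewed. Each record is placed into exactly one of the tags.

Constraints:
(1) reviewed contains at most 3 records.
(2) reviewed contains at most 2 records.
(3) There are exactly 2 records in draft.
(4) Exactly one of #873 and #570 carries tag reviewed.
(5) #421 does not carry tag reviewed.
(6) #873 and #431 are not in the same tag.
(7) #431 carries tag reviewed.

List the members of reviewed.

reviewed = {#431, #570}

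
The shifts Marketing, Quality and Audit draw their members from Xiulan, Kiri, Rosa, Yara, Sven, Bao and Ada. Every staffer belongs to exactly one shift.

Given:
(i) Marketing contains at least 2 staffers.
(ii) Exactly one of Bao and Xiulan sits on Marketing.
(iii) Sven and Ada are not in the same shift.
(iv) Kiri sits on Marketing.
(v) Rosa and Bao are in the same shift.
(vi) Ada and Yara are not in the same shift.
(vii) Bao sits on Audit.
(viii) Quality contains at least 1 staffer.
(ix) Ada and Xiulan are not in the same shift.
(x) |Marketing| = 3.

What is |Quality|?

1

From (iv): Kiri ∈ Marketing.
From (vii): Bao ∈ Audit.
(ii) (exactly one): Xiulan ∈ Marketing.
(v): Rosa matches Bao: Rosa ∉ Marketing.
(v): Rosa matches Bao: Rosa ∉ Quality.
(v): Rosa matches Bao: Rosa ∈ Audit.
(ix): Ada ∉ Marketing.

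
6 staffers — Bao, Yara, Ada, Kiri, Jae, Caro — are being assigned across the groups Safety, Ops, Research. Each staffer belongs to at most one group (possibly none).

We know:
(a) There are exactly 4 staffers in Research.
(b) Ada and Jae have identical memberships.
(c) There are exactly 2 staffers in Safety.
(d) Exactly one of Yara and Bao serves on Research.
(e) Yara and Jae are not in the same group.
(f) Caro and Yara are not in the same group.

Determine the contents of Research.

Research = {Ada, Bao, Caro, Jae}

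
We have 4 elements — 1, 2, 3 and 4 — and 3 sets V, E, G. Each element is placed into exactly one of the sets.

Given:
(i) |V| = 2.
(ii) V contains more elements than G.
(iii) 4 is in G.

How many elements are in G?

1

From (iii): 4 ∈ G.
Suppose 1 ∈ G: no assignment then satisfies all the clues, so 1 ∉ G.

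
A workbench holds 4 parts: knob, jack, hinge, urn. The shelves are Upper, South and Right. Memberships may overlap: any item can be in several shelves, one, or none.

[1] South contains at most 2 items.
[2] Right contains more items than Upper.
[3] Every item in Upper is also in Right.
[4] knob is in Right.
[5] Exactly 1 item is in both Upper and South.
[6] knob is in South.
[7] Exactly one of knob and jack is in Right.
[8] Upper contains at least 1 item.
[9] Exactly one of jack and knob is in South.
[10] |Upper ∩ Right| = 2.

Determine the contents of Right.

Right = {hinge, knob, urn}

From (4): knob ∈ Right.
From (6): knob ∈ South.
(7) (exactly one): jack ∉ Right.
(9) (exactly one): jack ∉ South.
(3) contrapositive: jack ∉ Upper.
Suppose hinge ∉ Right: no assignment then satisfies all the clues, so hinge ∈ Right.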